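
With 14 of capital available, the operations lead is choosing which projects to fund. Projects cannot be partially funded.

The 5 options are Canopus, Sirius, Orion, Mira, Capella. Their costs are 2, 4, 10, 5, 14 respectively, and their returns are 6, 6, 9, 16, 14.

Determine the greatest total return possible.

28

This is an integer program with binary decision variables.
Allowing fractional choices, the relaxed optimum would be about 31.0, but projects are indivisible.
Canopus + Mira: cost 2 + 5 = 7 ≤ 14, return 6 + 16 = 22.
Canopus + Sirius + Mira: cost 2 + 4 + 5 = 11 ≤ 14, return 6 + 6 + 16 = 28.
Sirius + Mira: cost 4 + 5 = 9 ≤ 14, return 6 + 16 = 22.
Best is Canopus, Sirius, and Mira with total return 28.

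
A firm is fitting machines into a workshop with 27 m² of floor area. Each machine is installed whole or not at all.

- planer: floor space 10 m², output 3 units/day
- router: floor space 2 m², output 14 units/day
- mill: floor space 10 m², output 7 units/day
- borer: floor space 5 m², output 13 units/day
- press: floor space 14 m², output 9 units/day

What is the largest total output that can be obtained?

Allowing fractional choices, the relaxed optimum would be about 40.4, but machines are indivisible.
router + borer + press: floor space 2 + 5 + 14 = 21 ≤ 27, output 14 + 13 + 9 = 36.
router + mill + borer: floor space 2 + 10 + 5 = 17 ≤ 27, output 14 + 7 + 13 = 34.
planer + router + mill + borer: floor space 10 + 2 + 10 + 5 = 27 ≤ 27, output 3 + 14 + 7 + 13 = 37.
Best is planer, router, mill, and borer with total output 37.

37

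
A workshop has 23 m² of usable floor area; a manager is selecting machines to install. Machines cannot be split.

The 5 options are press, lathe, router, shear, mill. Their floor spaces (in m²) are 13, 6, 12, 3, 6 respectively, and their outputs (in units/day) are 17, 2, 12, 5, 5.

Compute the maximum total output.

27

Treat it as a binary knapsack problem.
Allowing fractional choices, the relaxed optimum would be about 29.0, but machines are indivisible.
press + lathe + shear: floor space 13 + 6 + 3 = 22 ≤ 23, output 17 + 2 + 5 = 24.
press + shear + mill: floor space 13 + 3 + 6 = 22 ≤ 23, output 17 + 5 + 5 = 27.
press + shear: floor space 13 + 3 = 16 ≤ 23, output 17 + 5 = 22.
Best is press, shear, and mill with total output 27.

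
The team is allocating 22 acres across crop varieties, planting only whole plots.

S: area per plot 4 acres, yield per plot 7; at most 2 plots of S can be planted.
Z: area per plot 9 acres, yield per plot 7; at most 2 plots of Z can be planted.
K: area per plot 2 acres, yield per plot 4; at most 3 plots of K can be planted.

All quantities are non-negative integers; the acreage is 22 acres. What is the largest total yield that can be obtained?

29

2×S, 1×Z, and 2×K: area 21 ≤ 22, yield 2·7 + 1·7 + 2·4 = 29.
1×S, 1×Z, and 3×K: area 19 ≤ 22, yield 1·7 + 1·7 + 3·4 = 26.
Best is 29.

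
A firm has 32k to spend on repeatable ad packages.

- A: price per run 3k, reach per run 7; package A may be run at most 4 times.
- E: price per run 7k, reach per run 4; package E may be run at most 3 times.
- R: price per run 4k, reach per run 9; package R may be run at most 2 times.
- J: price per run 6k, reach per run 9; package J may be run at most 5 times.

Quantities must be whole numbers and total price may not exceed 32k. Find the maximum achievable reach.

64

Take 4×A, 2×R, and 2×J: price 32 ≤ 32, reach 4·7 + 2·9 + 2·9 = 64.
A has the best ratio (7/3) and is taken to its limit of 4; remaining capacity is filled optimally with the others.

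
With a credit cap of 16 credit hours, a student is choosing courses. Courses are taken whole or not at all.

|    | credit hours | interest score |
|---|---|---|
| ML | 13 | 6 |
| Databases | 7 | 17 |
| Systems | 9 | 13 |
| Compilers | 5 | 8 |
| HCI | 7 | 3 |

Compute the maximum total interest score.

Databases + Systems: credit hours 7 + 9 = 16 ≤ 16, interest score 17 + 13 = 30.
Systems + Compilers: credit hours 9 + 5 = 14 ≤ 16, interest score 13 + 8 = 21.
Databases + Compilers: credit hours 7 + 5 = 12 ≤ 16, interest score 17 + 8 = 25.
Best is Databases and Systems with total interest score 30.

30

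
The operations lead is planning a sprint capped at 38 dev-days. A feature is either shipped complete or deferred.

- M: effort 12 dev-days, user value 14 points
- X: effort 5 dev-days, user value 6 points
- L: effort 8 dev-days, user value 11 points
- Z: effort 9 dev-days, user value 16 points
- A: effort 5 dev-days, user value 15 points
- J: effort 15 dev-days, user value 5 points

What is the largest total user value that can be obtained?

56

Take M, L, Z, and A: effort 12 + 8 + 9 + 5 = 34 ≤ 38, user value 14 + 11 + 16 + 15 = 56.
No other feasible combination does better.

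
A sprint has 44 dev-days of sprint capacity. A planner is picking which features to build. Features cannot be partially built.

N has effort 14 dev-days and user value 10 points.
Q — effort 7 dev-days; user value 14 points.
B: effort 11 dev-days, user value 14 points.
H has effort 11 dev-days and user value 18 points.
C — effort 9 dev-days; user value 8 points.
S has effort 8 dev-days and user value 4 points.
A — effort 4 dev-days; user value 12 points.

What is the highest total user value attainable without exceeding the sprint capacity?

Allowing fractional choices, the relaxed optimum would be about 67.4, but features are indivisible.
Q + B + H + S + A: effort 7 + 11 + 11 + 8 + 4 = 41 ≤ 44, user value 14 + 14 + 18 + 4 + 12 = 62.
Q + B + H + C + A: effort 7 + 11 + 11 + 9 + 4 = 42 ≤ 44, user value 14 + 14 + 18 + 8 + 12 = 66.
Best is Q, B, H, C, and A with total user value 66.

66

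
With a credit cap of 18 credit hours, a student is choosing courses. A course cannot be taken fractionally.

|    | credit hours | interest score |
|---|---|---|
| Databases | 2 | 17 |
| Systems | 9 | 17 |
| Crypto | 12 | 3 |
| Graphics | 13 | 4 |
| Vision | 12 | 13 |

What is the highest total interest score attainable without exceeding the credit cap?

34

Treat it as a binary knapsack problem.
Allowing fractional choices, the relaxed optimum would be about 41.6, but courses are indivisible.
Databases + Graphics: credit hours 2 + 13 = 15 ≤ 18, interest score 17 + 4 = 21.
Databases + Systems: credit hours 2 + 9 = 11 ≤ 18, interest score 17 + 17 = 34.
Databases + Vision: credit hours 2 + 12 = 14 ≤ 18, interest score 17 + 13 = 30.
Best is Databases and Systems with total interest score 34.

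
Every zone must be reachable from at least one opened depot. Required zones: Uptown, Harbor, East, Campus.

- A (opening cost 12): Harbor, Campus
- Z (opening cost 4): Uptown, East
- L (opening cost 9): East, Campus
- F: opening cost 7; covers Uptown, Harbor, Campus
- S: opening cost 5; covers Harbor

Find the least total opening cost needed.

11

Choose Z and F: together they cover Uptown, Harbor, East, Campus — every zone.
Total opening cost: 4 + 7 = 11.
No cover costs less than 11.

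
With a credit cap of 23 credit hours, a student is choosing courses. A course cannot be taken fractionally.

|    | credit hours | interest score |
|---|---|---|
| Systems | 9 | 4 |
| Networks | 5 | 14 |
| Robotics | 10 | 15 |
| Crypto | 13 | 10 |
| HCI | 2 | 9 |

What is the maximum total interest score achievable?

38

Allowing fractional choices, the relaxed optimum would be about 42.6, but courses are indivisible.
Networks + Robotics + HCI: credit hours 5 + 10 + 2 = 17 ≤ 23, interest score 14 + 15 + 9 = 38.
Networks + Crypto + HCI: credit hours 5 + 13 + 2 = 20 ≤ 23, interest score 14 + 10 + 9 = 33.
Best is Networks, Robotics, and HCI with total interest score 38.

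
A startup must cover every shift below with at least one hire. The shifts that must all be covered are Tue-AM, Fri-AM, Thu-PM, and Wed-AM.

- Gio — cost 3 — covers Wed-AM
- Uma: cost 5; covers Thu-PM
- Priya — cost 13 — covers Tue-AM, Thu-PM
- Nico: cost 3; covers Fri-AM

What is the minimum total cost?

19

This is a weighted set-cover instance.
The greedy cost-per-new-shift heuristic would pick Gio, Nico, Uma, and Priya for 24, but a cheaper cover exists.
Choose Gio, Priya, and Nico: together they cover Tue-AM, Fri-AM, Thu-PM, Wed-AM — every shift.
Total cost: 3 + 13 + 3 = 19.
No cover costs less than 19.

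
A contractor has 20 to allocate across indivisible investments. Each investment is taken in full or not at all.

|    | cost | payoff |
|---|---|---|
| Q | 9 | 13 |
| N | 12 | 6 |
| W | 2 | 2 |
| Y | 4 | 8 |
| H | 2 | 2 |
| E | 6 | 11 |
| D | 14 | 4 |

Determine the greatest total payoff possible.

Take Q, Y, and E: cost 9 + 4 + 6 = 19 ≤ 20, payoff 13 + 8 + 11 = 32.
No other feasible combination does better.

32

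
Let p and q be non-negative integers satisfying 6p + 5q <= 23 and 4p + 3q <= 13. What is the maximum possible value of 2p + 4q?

16

Relaxing integrality, the LP optimum is 17.33 at (p,q) = (0, 4.33), which is not an integer point.
(p,q)=(0,4): 6·0+5·4=20≤23, 4·0+3·4=12≤13, objective 16.
(p,q)=(1,3): 6·1+5·3=21≤23, 4·1+3·3=13≤13, objective 14.
The best lattice point is (0,4), giving 16.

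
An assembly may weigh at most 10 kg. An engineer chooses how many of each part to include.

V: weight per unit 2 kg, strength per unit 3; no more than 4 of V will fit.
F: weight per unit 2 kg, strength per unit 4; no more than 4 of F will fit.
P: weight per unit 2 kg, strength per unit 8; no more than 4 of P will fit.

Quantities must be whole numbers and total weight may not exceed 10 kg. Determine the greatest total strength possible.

36

P has the best ratio (8/2); taking only P gives at most 4×8 = 32 (stopped by the supply cap of 4).
Mixing does better — 1×F and 4×P: weight 10 ≤ 10, strength 1·4 + 4·8 = 36.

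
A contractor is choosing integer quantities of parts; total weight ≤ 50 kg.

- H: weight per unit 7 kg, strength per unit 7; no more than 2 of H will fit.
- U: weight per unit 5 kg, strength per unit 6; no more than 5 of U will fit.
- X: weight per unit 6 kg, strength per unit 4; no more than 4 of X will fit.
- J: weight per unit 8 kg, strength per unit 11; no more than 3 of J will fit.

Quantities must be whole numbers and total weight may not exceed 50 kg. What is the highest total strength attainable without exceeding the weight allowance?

J has the best ratio (11/8); taking only J gives at most 3×11 = 33 (stopped by the supply cap of 3).
Mixing does better — 5×U and 3×J: weight 49 ≤ 50, strength 5·6 + 3·11 = 63.

63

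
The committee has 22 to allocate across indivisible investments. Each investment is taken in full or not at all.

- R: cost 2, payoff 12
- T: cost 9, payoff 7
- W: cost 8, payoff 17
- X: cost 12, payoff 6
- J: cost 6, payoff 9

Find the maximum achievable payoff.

Take R, W, and J: cost 2 + 8 + 6 = 16 ≤ 22, payoff 12 + 17 + 9 = 38.
No other feasible combination does better.

38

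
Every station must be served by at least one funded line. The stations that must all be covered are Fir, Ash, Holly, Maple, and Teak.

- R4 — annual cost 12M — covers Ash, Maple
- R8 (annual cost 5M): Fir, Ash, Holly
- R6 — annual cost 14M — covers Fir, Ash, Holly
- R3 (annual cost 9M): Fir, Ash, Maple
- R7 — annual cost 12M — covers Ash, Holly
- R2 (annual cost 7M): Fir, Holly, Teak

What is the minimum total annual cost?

The greedy cost-per-new-station heuristic would pick R8, R2, and R3 for 21, but a cheaper cover exists.
Choose R3 and R2: together they cover Fir, Ash, Holly, Maple, Teak — every station.
Total annual cost: 9 + 7 = 16.
No cover costs less than 16.

16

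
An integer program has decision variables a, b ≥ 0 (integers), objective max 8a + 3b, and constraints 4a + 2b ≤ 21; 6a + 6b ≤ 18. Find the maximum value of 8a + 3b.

(a,b)=(3,0): 4·3+2·0=12≤21, 6·3+6·0=18≤18, objective 24.
(a,b)=(2,1): 4·2+2·1=10≤21, 6·2+6·1=18≤18, objective 19.
(a,b)=(2,0): 4·2+2·0=8≤21, 6·2+6·0=12≤18, objective 16.
The best lattice point is (3,0), giving 24.

24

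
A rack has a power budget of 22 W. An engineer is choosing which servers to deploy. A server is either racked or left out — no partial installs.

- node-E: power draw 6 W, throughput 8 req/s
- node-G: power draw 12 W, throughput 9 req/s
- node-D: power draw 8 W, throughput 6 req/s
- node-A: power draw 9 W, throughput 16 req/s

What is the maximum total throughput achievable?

Take node-G and node-A: power draw 12 + 9 = 21 ≤ 22, throughput 9 + 16 = 25.
No other feasible combination does better.

25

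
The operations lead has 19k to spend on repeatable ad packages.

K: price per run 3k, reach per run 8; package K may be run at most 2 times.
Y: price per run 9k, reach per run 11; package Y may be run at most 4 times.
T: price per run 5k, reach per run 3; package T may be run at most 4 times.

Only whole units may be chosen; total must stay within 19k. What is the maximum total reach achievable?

Take 2×K and 1×Y: price 15 ≤ 19, reach 2·8 + 1·11 = 27.
K has the best ratio (8/3) and is taken to its limit of 2; remaining capacity is filled optimally with the others.

27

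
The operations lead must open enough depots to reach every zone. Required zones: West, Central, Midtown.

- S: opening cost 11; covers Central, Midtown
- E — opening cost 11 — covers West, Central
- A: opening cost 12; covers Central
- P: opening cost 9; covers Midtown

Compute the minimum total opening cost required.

The greedy cost-per-new-zone heuristic would pick S and E for 22, but a cheaper cover exists.
Choose E and P: together they cover West, Central, Midtown — every zone.
Total opening cost: 11 + 9 = 20.
No cover costs less than 20.

20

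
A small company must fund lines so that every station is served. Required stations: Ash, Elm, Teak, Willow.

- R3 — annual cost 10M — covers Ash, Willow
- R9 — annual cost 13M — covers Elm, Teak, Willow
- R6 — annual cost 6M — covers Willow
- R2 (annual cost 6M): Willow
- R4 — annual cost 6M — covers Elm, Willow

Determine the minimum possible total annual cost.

23

Choose R3 and R9: together they cover Ash, Elm, Teak, Willow — every station.
Total annual cost: 10 + 13 = 23.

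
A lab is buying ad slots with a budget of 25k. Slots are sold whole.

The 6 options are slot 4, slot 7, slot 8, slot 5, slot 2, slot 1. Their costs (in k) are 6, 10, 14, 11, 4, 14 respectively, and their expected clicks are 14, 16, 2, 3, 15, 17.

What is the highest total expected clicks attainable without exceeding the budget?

46

Allowing fractional choices, the relaxed optimum would be about 51.1, but ad slots are indivisible.
slot 4 + slot 2 + slot 1: cost 6 + 4 + 14 = 24 ≤ 25, expected clicks 14 + 15 + 17 = 46.
slot 4 + slot 7 + slot 2: cost 6 + 10 + 4 = 20 ≤ 25, expected clicks 14 + 16 + 15 = 45.
slot 7 + slot 5 + slot 2: cost 10 + 11 + 4 = 25 ≤ 25, expected clicks 16 + 3 + 15 = 34.
Best is slot 4, slot 2, and slot 1 with total expected clicks 46.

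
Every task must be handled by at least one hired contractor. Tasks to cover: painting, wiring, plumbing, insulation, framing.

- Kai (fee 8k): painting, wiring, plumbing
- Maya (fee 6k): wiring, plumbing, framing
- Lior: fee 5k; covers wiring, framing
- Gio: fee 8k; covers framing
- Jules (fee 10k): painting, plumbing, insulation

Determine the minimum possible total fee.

The greedy cost-per-new-task heuristic would pick Maya and Jules for 16, but a cheaper cover exists.
Choose Lior and Jules: together they cover painting, wiring, plumbing, insulation, framing — every task.
Total fee: 5 + 10 = 15.
No cover costs less than 15.

15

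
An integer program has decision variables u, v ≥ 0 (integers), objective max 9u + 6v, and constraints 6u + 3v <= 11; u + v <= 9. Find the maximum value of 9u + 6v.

18

Relaxing integrality, the LP optimum is 22.00 at (u,v) = (0, 3.67), which is not an integer point.
(u,v)=(0,3): 6·0+3·3=9≤11, 1·0+1·3=3≤9, objective 18.
(u,v)=(0,2): 6·0+3·2=6≤11, 1·0+1·2=2≤9, objective 12.
Maximum is 18 at (u,v)=(0,3).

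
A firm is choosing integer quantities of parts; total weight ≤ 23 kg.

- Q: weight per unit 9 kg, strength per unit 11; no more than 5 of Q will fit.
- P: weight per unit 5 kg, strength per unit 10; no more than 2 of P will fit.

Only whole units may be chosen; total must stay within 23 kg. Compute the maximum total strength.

32

P has the best ratio (10/5); taking only P gives at most 2×10 = 20 (stopped by the supply cap of 2).
Mixing does better — 2×Q and 1×P: weight 23 ≤ 23, strength 2·11 + 1·10 = 32.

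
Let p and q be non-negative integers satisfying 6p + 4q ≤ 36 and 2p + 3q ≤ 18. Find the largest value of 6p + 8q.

Relaxing integrality, the LP optimum is 50.40 at (p,q) = (3.6, 3.6), which is not an integer point.
(p,q)=(3,4): 6·3+4·4=34≤36, 2·3+3·4=18≤18, objective 50.
(p,q)=(4,3): 6·4+4·3=36≤36, 2·4+3·3=17≤18, objective 48.
(p,q)=(2,4): 6·2+4·4=28≤36, 2·2+3·4=16≤18, objective 44.
(p,q)=(3,3): 6·3+4·3=30≤36, 2·3+3·3=15≤18, objective 42.
Maximum is 50 at (p,q)=(3,4).

50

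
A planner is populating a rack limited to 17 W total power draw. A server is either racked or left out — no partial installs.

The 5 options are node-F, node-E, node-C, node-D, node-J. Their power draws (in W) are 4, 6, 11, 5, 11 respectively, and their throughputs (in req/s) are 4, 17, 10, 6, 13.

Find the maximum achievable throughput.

Take node-E and node-J: power draw 6 + 11 = 17 ≤ 17, throughput 17 + 13 = 30.
No other feasible combination does better.

30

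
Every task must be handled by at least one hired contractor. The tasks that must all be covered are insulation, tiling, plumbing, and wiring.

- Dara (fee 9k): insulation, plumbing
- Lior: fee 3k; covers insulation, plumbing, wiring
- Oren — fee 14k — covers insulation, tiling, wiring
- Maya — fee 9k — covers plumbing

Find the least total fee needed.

17

Choose Lior and Oren: together they cover insulation, tiling, plumbing, wiring — every task.
Total fee: 3 + 14 = 17.
No cover costs less than 17.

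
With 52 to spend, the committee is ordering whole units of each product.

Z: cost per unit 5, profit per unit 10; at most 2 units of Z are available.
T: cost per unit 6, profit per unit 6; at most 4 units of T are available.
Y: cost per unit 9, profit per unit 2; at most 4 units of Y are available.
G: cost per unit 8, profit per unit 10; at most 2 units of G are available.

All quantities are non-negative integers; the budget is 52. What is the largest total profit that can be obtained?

This is a bounded integer knapsack.
Z has the best ratio (10/5); taking only Z gives at most 2×10 = 20 (stopped by the supply cap of 2).
Mixing does better — 2×Z, 4×T, and 2×G: cost 50 ≤ 52, profit 2·10 + 4·6 + 2·10 = 64.

64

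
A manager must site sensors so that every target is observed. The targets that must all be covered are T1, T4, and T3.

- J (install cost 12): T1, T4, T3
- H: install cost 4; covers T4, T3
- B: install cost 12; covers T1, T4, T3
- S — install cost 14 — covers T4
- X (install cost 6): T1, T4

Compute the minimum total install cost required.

10

Choose H and X: together they cover T1, T4, T3 — every target.
Total install cost: 4 + 6 = 10.
No cover costs less than 10.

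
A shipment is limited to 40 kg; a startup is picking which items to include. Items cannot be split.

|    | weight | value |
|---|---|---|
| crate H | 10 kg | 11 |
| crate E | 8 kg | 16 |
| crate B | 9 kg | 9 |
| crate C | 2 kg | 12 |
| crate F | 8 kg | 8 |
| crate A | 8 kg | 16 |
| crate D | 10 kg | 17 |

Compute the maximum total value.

Take crate H, crate E, crate C, crate A, and crate D: weight 10 + 8 + 2 + 8 + 10 = 38 ≤ 40, value 11 + 16 + 12 + 16 + 17 = 72.
No other feasible combination does better.

72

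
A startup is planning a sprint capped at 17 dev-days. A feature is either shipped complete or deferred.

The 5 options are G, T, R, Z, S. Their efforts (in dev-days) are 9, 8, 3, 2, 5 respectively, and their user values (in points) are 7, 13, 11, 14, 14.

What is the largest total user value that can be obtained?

Allowing fractional choices, the relaxed optimum would be about 50.4, but features are indivisible.
R + Z + S: effort 3 + 2 + 5 = 10 ≤ 17, user value 11 + 14 + 14 = 39.
T + Z + S: effort 8 + 2 + 5 = 15 ≤ 17, user value 13 + 14 + 14 = 41.
Best is T, Z, and S with total user value 41.

41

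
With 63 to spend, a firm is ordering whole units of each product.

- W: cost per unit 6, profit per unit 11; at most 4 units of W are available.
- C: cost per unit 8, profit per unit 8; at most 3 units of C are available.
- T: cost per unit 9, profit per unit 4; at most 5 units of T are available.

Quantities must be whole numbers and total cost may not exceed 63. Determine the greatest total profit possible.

This is a bounded integer knapsack.
Take 4×W, 3×C, and 1×T: cost 57 ≤ 63, profit 4·11 + 3·8 + 1·4 = 72.
W has the best ratio (11/6) and is taken to its limit of 4; remaining capacity is filled optimally with the others.

72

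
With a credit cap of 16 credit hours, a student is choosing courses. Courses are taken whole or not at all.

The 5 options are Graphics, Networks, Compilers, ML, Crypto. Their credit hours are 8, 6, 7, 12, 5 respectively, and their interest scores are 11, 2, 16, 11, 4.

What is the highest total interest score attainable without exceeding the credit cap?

Allowing fractional choices, the relaxed optimum would be about 27.9, but courses are indivisible.
Networks + Compilers: credit hours 6 + 7 = 13 ≤ 16, interest score 2 + 16 = 18.
Compilers + Crypto: credit hours 7 + 5 = 12 ≤ 16, interest score 16 + 4 = 20.
Graphics + Compilers: credit hours 8 + 7 = 15 ≤ 16, interest score 11 + 16 = 27.
Best is Graphics and Compilers with total interest score 27.

27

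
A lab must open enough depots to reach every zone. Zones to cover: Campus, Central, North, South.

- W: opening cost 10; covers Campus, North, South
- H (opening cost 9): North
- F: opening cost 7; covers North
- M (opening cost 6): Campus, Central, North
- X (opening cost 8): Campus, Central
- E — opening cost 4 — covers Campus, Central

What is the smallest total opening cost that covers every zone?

The greedy cost-per-new-zone heuristic would pick M and W for 16, but a cheaper cover exists.
Choose W and E: together they cover Campus, Central, North, South — every zone.
Total opening cost: 10 + 4 = 14.
No cover costs less than 14.

14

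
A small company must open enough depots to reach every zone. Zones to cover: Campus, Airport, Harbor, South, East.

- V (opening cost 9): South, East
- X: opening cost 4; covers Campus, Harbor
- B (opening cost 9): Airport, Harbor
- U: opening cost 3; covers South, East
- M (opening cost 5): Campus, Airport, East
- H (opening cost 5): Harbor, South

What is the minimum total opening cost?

The greedy cost-per-new-zone heuristic would pick U, X, and M for 12, but a cheaper cover exists.
Choose M and H: together they cover Campus, Airport, Harbor, South, East — every zone.
Total opening cost: 5 + 5 = 10.
No cover costs less than 10.

10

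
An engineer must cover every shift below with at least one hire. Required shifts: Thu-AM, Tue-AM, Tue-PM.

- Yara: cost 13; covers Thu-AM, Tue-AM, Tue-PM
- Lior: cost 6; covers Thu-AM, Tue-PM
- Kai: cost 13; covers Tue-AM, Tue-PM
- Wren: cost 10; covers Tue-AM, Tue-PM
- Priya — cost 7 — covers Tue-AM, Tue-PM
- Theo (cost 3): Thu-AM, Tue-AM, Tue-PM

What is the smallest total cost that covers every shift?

This is an integer covering problem.
Theo alone covers Thu-AM, Tue-AM, Tue-PM — every shift.
Total cost: 3.
No cover costs less than 3.

3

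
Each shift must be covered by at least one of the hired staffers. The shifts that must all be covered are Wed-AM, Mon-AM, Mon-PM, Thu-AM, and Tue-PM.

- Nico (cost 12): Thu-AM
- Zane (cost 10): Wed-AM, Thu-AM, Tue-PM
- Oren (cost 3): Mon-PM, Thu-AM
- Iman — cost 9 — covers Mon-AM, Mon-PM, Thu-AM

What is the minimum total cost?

19

Choose Zane and Iman: together they cover Wed-AM, Mon-AM, Mon-PM, Thu-AM, Tue-PM — every shift.
Total cost: 10 + 9 = 19.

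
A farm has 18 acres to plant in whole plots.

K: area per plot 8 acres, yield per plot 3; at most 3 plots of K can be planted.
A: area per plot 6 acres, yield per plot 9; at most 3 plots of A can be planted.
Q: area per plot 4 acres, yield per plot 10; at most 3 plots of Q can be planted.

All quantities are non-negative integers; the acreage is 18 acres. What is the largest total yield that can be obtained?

39

This is a bounded integer knapsack.
1×A and 3×Q: area 18 ≤ 18, yield 1·9 + 3·10 = 39.
3×Q: area 12 ≤ 18, yield 3·10 = 30.
Best is 39.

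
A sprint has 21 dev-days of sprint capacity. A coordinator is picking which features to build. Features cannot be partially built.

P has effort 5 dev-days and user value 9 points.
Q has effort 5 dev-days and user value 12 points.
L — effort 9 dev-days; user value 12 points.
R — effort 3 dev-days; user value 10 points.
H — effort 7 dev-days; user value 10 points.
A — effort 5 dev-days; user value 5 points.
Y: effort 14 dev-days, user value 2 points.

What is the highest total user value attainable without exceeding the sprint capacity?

41

Allowing fractional choices, the relaxed optimum would be about 42.3, but features are indivisible.
P + Q + R + A: effort 5 + 5 + 3 + 5 = 18 ≤ 21, user value 9 + 12 + 10 + 5 = 36.
P + Q + R + H: effort 5 + 5 + 3 + 7 = 20 ≤ 21, user value 9 + 12 + 10 + 10 = 41.
Q + R + H + A: effort 5 + 3 + 7 + 5 = 20 ≤ 21, user value 12 + 10 + 10 + 5 = 37.
Best is P, Q, R, and H with total user value 41.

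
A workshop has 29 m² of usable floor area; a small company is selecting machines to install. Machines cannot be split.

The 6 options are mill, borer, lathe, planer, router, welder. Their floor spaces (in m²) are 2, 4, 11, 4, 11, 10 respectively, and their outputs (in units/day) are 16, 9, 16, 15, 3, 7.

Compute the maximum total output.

56

mill + lathe + planer + welder: floor space 2 + 11 + 4 + 10 = 27 ≤ 29, output 16 + 16 + 15 + 7 = 54.
mill + borer + lathe + planer: floor space 2 + 4 + 11 + 4 = 21 ≤ 29, output 16 + 9 + 16 + 15 = 56.
Best is mill, borer, lathe, and planer with total output 56.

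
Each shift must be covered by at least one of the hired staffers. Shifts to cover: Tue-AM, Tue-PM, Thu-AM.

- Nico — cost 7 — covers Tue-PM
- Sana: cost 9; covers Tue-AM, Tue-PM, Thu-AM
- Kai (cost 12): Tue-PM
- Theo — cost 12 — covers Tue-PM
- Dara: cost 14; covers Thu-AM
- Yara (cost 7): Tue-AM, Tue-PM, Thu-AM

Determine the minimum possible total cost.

This is an integer covering problem.
Yara alone covers Tue-AM, Tue-PM, Thu-AM — every shift.
Total cost: 7.
No cover costs less than 7.

7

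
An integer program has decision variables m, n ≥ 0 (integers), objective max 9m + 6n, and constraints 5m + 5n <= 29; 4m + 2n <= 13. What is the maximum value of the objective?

The continuous relaxation peaks at (0.7, 5.1) with value 36.90; rounding to a feasible lattice point costs some objective.
(m,n)=(1,4): 5·1+5·4=25≤29, 4·1+2·4=12≤13, objective 33.
(m,n)=(0,5): 5·0+5·5=25≤29, 4·0+2·5=10≤13, objective 30.
(m,n)=(1,3): 5·1+5·3=20≤29, 4·1+2·3=10≤13, objective 27.
No feasible integer point exceeds 33.

33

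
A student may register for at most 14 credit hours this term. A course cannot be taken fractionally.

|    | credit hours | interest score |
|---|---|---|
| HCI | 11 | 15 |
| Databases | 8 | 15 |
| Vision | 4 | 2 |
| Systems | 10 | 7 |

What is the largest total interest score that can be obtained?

Take Databases and Vision: credit hours 8 + 4 = 12 ≤ 14, interest score 15 + 2 = 17.
No other feasible combination does better.

17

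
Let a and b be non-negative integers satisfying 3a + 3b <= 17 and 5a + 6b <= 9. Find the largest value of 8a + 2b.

8

Relaxing integrality, the LP optimum is 14.40 at (a,b) = (1.8, 0), which is not an integer point.
(a,b)=(1,0): 3·1+3·0=3≤17, 5·1+6·0=5≤9, objective 8.
(a,b)=(0,1): 3·0+3·1=3≤17, 5·0+6·1=6≤9, objective 2.
(a,b)=(0,0): 3·0+3·0=0≤17, 5·0+6·0=0≤9, objective 0.
The best lattice point is (1,0), giving 8.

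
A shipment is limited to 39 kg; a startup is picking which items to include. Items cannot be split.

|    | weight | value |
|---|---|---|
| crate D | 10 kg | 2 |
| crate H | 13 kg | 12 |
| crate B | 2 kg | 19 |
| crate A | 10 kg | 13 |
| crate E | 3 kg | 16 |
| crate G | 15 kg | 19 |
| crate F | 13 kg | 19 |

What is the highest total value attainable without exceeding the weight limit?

Take crate B, crate E, crate G, and crate F: weight 2 + 3 + 15 + 13 = 33 ≤ 39, value 19 + 16 + 19 + 19 = 73.
No other feasible combination does better.

73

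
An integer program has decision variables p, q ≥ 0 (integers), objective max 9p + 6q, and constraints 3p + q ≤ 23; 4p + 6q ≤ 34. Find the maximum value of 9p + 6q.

69

(p,q)=(7,1) is feasible, giving 69.
(p,q)=(7,0) is feasible, giving 63.
(p,q)=(6,1) is feasible, giving 60.
Maximum is 69 at (p,q)=(7,1).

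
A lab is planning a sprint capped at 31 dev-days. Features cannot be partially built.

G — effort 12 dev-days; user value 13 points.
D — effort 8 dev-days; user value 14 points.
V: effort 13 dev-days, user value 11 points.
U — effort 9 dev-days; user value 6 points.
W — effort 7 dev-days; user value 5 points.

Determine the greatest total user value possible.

33

Allowing fractional choices, the relaxed optimum would be about 36.3, but features are indivisible.
D + V + U: effort 8 + 13 + 9 = 30 ≤ 31, user value 14 + 11 + 6 = 31.
G + D + W: effort 12 + 8 + 7 = 27 ≤ 31, user value 13 + 14 + 5 = 32.
G + D + U: effort 12 + 8 + 9 = 29 ≤ 31, user value 13 + 14 + 6 = 33.
Best is G, D, and U with total user value 33.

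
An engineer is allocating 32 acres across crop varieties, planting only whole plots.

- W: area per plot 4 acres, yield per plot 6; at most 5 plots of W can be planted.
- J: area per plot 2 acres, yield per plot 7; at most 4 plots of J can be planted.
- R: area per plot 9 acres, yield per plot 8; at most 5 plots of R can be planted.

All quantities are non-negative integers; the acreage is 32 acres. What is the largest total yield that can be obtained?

Take 5×W and 4×J: area 28 ≤ 32, yield 5·6 + 4·7 = 58.
J has the best ratio (7/2) and is taken to its limit of 4; remaining capacity is filled optimally with the others.

58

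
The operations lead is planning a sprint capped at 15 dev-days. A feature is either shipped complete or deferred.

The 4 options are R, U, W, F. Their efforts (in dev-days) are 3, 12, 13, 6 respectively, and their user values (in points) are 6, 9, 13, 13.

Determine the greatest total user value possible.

Allowing fractional choices, the relaxed optimum would be about 25.0, but features are indivisible.
R + F: effort 3 + 6 = 9 ≤ 15, user value 6 + 13 = 19.
F: effort 6 ≤ 15, user value 13.
R + U: effort 3 + 12 = 15 ≤ 15, user value 6 + 9 = 15.
Best is R and F with total user value 19.

19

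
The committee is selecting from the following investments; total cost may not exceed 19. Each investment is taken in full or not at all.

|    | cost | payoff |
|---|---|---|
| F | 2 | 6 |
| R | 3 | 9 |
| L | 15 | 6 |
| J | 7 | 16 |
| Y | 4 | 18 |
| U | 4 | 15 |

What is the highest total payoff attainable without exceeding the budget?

58

This is an integer program with binary decision variables.
Take R, J, Y, and U: cost 3 + 7 + 4 + 4 = 18 ≤ 19, payoff 9 + 16 + 18 + 15 = 58.
No other feasible combination does better.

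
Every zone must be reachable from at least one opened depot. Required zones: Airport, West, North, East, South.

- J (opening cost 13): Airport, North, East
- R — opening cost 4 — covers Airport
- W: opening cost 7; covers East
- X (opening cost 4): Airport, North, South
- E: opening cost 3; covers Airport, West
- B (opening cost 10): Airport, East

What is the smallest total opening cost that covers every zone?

14

Choose W, X, and E: together they cover Airport, West, North, East, South — every zone.
Total opening cost: 7 + 4 + 3 = 14.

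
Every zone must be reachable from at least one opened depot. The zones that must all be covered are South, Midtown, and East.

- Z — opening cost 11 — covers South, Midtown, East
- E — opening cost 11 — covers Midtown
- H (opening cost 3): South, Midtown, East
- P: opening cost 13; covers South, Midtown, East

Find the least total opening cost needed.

3

H alone covers South, Midtown, East — every zone.
Total opening cost: 3.
No cover costs less than 3.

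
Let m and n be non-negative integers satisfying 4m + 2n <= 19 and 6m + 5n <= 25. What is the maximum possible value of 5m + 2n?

(m,n)=(4,0) is feasible, giving 20.
(m,n)=(3,1) is feasible, giving 17.
No feasible integer point exceeds 20.

20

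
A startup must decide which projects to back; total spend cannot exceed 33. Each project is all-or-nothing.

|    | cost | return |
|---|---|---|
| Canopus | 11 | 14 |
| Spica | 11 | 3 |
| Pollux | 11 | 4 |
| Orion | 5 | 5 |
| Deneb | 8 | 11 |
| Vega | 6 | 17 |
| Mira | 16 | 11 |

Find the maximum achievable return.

This is an integer program with binary decision variables.
Allowing fractional choices, the relaxed optimum would be about 49.1, but projects are indivisible.
Canopus + Orion + Deneb + Vega: cost 11 + 5 + 8 + 6 = 30 ≤ 33, return 14 + 5 + 11 + 17 = 47.
Canopus + Deneb + Vega: cost 11 + 8 + 6 = 25 ≤ 33, return 14 + 11 + 17 = 42.
Best is Canopus, Orion, Deneb, and Vega with total return 47.

47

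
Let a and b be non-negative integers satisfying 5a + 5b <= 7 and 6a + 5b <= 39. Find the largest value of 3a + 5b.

5

(a,b)=(0,1) is feasible, giving 5.
(a,b)=(1,0) is feasible, giving 3.
(a,b)=(0,0) is feasible, giving 0.
Maximum is 5 at (a,b)=(0,1).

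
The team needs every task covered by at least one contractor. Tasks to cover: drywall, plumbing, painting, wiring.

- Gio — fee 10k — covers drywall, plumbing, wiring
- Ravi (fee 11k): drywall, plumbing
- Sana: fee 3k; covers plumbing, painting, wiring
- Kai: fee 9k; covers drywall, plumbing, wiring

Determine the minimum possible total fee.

12

Choose Sana and Kai: together they cover drywall, plumbing, painting, wiring — every task.
Total fee: 3 + 9 = 12.
No cover costs less than 12.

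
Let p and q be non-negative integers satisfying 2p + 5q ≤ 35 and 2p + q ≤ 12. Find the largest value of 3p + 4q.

The continuous relaxation peaks at (3.12, 5.75) with value 32.38; rounding to a feasible lattice point costs some objective.
(p,q)=(2,6): 2·2+5·6=34≤35, 2·2+1·6=10≤12, objective 30.
(p,q)=(3,5): 2·3+5·5=31≤35, 2·3+1·5=11≤12, objective 29.
No feasible integer point exceeds 30.

30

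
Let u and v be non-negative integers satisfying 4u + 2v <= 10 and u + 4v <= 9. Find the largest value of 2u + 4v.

(u,v)=(1,2): 4·1+2·2=8≤10, 1·1+4·2=9≤9, objective 10.
(u,v)=(2,1): 4·2+2·1=10≤10, 1·2+4·1=6≤9, objective 8.
(u,v)=(0,2): 4·0+2·2=4≤10, 1·0+4·2=8≤9, objective 8.
(u,v)=(1,1): 4·1+2·1=6≤10, 1·1+4·1=5≤9, objective 6.
No feasible integer point exceeds 10.

10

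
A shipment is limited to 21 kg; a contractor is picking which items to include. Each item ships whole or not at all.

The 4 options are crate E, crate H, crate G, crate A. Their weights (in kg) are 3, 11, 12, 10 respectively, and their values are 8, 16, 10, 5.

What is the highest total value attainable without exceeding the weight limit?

24

This is an integer program with binary decision variables.
Take crate E and crate H: weight 3 + 11 = 14 ≤ 21, value 8 + 16 = 24.
No other feasible combination does better.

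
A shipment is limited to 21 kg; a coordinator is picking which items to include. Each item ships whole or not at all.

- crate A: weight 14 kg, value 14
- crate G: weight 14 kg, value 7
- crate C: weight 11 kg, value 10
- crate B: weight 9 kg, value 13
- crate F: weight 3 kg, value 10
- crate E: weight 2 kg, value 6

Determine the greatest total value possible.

Allowing fractional choices, the relaxed optimum would be about 36.0, but items are indivisible.
crate A + crate F + crate E: weight 14 + 3 + 2 = 19 ≤ 21, value 14 + 10 + 6 = 30.
crate B + crate F + crate E: weight 9 + 3 + 2 = 14 ≤ 21, value 13 + 10 + 6 = 29.
Best is crate A, crate F, and crate E with total value 30.

30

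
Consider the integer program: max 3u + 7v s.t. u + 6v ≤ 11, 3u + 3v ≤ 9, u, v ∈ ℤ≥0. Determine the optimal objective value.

The continuous relaxation peaks at (1.4, 1.6) with value 15.40; rounding to a feasible lattice point costs some objective.
(u,v)=(2,1): 1·2+6·1=8≤11, 3·2+3·1=9≤9, objective 13.
(u,v)=(1,1): 1·1+6·1=7≤11, 3·1+3·1=6≤9, objective 10.
(u,v)=(3,0): 1·3+6·0=3≤11, 3·3+3·0=9≤9, objective 9.
Maximum is 13 at (u,v)=(2,1).

13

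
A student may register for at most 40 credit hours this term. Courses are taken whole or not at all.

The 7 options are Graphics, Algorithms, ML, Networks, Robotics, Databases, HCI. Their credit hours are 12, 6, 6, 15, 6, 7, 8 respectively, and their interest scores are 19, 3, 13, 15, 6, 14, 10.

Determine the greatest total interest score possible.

62

Allowing fractional choices, the relaxed optimum would be about 63.0, but courses are indivisible.
Graphics + ML + Robotics + Databases + HCI: credit hours 12 + 6 + 6 + 7 + 8 = 39 ≤ 40, interest score 19 + 13 + 6 + 14 + 10 = 62.
Graphics + ML + Networks + Databases: credit hours 12 + 6 + 15 + 7 = 40 ≤ 40, interest score 19 + 13 + 15 + 14 = 61.
Best is Graphics, ML, Robotics, Databases, and HCI with total interest score 62.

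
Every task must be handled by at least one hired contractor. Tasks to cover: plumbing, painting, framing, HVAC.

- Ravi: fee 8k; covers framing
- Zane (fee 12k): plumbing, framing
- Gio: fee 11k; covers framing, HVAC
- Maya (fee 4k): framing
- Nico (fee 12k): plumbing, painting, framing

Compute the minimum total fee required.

23

The greedy cost-per-new-task heuristic would pick Maya, Nico, and Gio for 27, but a cheaper cover exists.
Choose Gio and Nico: together they cover plumbing, painting, framing, HVAC — every task.
Total fee: 11 + 12 = 23.
No cover costs less than 23.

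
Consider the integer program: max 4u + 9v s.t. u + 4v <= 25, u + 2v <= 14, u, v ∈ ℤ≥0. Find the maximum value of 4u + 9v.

61

The continuous relaxation peaks at (3, 5.5) with value 61.50; rounding to a feasible lattice point costs some objective.
(u,v)=(4,5): 1·4+4·5=24≤25, 1·4+2·5=14≤14, objective 61.
(u,v)=(3,5): 1·3+4·5=23≤25, 1·3+2·5=13≤14, objective 57.
No feasible integer point exceeds 61.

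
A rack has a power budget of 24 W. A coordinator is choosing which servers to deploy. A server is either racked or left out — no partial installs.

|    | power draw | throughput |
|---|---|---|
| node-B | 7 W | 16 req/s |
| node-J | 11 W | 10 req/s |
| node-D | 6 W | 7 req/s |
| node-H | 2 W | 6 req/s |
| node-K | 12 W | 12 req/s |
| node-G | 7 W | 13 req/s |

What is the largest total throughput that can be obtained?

This is a 0-1 knapsack instance.
Take node-B, node-D, node-H, and node-G: power draw 7 + 6 + 2 + 7 = 22 ≤ 24, throughput 16 + 7 + 6 + 13 = 42.
No other feasible combination does better.

42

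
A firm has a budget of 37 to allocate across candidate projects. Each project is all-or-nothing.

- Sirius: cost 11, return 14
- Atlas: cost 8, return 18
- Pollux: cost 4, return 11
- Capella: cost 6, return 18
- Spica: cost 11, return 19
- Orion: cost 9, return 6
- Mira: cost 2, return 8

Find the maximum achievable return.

74

Treat it as a binary knapsack problem.
Allowing fractional choices, the relaxed optimum would be about 81.6, but projects are indivisible.
Sirius + Pollux + Capella + Spica + Mira: cost 11 + 4 + 6 + 11 + 2 = 34 ≤ 37, return 14 + 11 + 18 + 19 + 8 = 70.
Atlas + Pollux + Capella + Spica + Mira: cost 8 + 4 + 6 + 11 + 2 = 31 ≤ 37, return 18 + 11 + 18 + 19 + 8 = 74.
Sirius + Atlas + Pollux + Spica + Mira: cost 11 + 8 + 4 + 11 + 2 = 36 ≤ 37, return 14 + 18 + 11 + 19 + 8 = 70.
Best is Atlas, Pollux, Capella, Spica, and Mira with total return 74.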